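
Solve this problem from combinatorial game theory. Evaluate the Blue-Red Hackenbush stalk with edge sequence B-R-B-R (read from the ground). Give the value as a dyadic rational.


Edges (from ground): B-R-B-R
By Berlekamp's sign-expansion rule, a Blue-Red Hackenbush stalk has the value of the surreal number whose sign sequence is the edge sequence with B -> + and R -> -.
Sign sequence: +-+-
Trace the sign expansion in the surreal number tree, starting from 0:
Edge 1: B (sign +) -> bounds (0, +inf), value = 1
Edge 2: R (sign -) -> bounds (0, 1), value = 1/2
Edge 3: B (sign +) -> bounds (1/2, 1), value = 3/4
Edge 4: R (sign -) -> bounds (1/2, 3/4), value = 5/8
Game value = 5/8

5/8


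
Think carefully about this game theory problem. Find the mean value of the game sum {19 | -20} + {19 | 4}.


G1 = {19 | -20}, G2 = {19 | 4}
Each is a switch {a | b} with numbers a > b; its mean value is (a + b)/2, and mean value is additive over game sums: m(G1 + G2) = m(G1) + m(G2).
Mean of G1 = (19 + (-20))/2 = -1/2 = -1/2
Mean of G2 = (19 + (4))/2 = 23/2 = 23/2
Mean of G1 + G2 = -1/2 + 23/2 = 11

11


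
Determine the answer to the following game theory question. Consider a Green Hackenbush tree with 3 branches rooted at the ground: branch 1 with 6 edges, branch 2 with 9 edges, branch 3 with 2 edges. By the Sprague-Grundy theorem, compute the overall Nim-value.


The tree has 3 branches from the ground vertex.
In Green Hackenbush, the Nim-value of a simple path of length k is k.
Branch 1: length 6, Nim-value = 6
Branch 2: length 9, Nim-value = 9
Branch 3: length 2, Nim-value = 2
Total Nim-value = XOR of all branch values:
0 XOR 6 = 6
6 XOR 9 = 15
15 XOR 2 = 13
Nim-value of the tree = 13

13


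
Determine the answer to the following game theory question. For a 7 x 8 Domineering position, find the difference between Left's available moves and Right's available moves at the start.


Board is 7 x 8 (rows x cols).
Left (vertical) placements: (rows-1) * cols = 6 * 8 = 48
Right (horizontal) placements: rows * (cols-1) = 7 * 7 = 49
Advantage = Left - Right = 48 - 49 = -1

-1


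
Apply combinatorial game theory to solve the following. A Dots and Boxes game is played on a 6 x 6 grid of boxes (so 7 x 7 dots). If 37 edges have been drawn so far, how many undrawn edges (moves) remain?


Grid: 6 x 6 boxes, i.e. 7 rows and 7 columns of dots.
Horizontal edges: (rows + 1) * cols = 7 * 6 = 42
Vertical edges: rows * (cols + 1) = 6 * 7 = 42
Total edges: 42 + 42 = 84
Edges drawn: 37
Remaining: 84 - 37 = 47

47


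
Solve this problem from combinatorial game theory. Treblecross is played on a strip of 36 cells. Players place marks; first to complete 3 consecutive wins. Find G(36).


Treblecross: place X on empty cells; 3-in-a-row wins.
Playing within two cells of an existing X lets the opponent win at once, so sensible play treats the cells i-2..i+2 around each X as dead. The player left with no safe cell loses, so this is a normal-play take-away game on strips of safe cells.
Placing X at cell i (0-indexed) of a strip of k safe cells leaves independent strips of sizes max(0, i-2) and max(0, k-i-3). Hence G(k) = mex{ G(max(0,i-2)) XOR G(max(0,k-i-3)) : 0 <= i < k }, with G(0) = 0.
G(1): splits (0,0):0^0=0 -> mex({0}) = 1
G(2): splits (0,0):0^0=0 -> mex({0}) = 1
G(3): splits (0,0):0^0=0 -> mex({0}) = 1
G(4): splits (0,1):0^1=1 (0,0):0^0=0 -> mex({0, 1}) = 2
G(5): splits (0,2):0^1=1 (0,1):0^1=1 (0,0):0^0=0 -> mex({0, 1}) = 2
G(6) = mex({1}) = 0
G(7) = mex({0, 1, 2}) = 3
G(8) = mex({0, 1, 2}) = 3
G(9) = mex({0, 2}) = 1
G(10) = mex({0, 2, 3}) = 1
G(11) = mex({0, 3}) = 1
G(12) = mex({1, 3}) = 0
G(13) = mex({0, 1, 2, 3}) = 4
G(14) = mex({0, 1, 2}) = 3
G(15) = mex({0, 1, 2}) = 3
G(16) = mex({0, 1, 2, 4}) = 3
G(17) = mex({0, 1, 3, 4}) = 2
G(18) = mex({0, 1, 3, 4}) = 2
G(19) = mex({0, 1, 3, 5}) = 2
G(20) = mex({0, 1, 2, 3, 5}) = 4
G(21) = mex({0, 1, 2, 3, 5}) = 4
G(22) = mex({1, 2, 6}) = 0
G(23) = mex({0, 1, 2, 3, 4, 6}) = 5
G(24) = mex({0, 1, 2, 3, 4}) = 5
G(25) = mex({0, 1, 3, 4, 7}) = 2
G(26) = mex({0, 1, 3, 4, 5, 7}) = 2
G(27) = mex({0, 1, 3, 5}) = 2
G(28) = mex({0, 1, 2, 5}) = 3
G(29) = mex({0, 1, 2, 4, 5, 6}) = 3
G(30) = mex({1, 2, 4, 6}) = 0
G(31) = mex({0, 1, 2, 3, 4, 6}) = 5
G(32) = mex({1, 2, 3, 4, 7}) = 0
G(33) = mex({0, 3, 7}) = 1
G(34) = mex({0, 2, 3, 5, 7}) = 1
G(35) = mex({0, 2, 3, 5, 6}) = 1
G(36) = mex({0, 1, 2, 5, 6}) = 3
Therefore G(36) = 3.

3


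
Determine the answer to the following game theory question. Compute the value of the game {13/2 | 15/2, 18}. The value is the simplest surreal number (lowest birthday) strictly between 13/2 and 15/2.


Left options: {13/2}, max = 13/2
Right options: {15/2, 18}, min = 15/2
All options are numbers and max(Left) < min(Right), so by the simplicity theorem the value is the simplest (earliest-born) number strictly between 13/2 and 15/2.
The only integer strictly between 13/2 and 15/2 is 7.
No non-integer in the interval can be simpler: if x is a non-integer in the interval, then floor(x) or ceil(x) also lies in the interval (the interval contains an integer), and both are proper prefixes of x's sign expansion, i.e. born earlier. So the game value is 7.
Game value = 7

7


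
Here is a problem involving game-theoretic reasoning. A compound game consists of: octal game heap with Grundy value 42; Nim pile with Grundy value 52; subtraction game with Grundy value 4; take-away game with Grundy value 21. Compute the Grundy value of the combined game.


By the Sprague-Grundy theorem, the Grundy value of a sum of games is the XOR of individual Grundy values.
octal game heap: Grundy value = 42. Running XOR: 0 XOR 42 = 42
Nim pile: Grundy value = 52. Running XOR: 42 XOR 52 = 30
subtraction game: Grundy value = 4. Running XOR: 30 XOR 4 = 26
take-away game: Grundy value = 21. Running XOR: 26 XOR 21 = 15
The combined Grundy value is 15.

15


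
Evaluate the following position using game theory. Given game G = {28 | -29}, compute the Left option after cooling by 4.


Original game: {28 | -29} (a switch {a | b} with a > b).
Cooling by t (for t below the temperature (a - b)/2 = 57/2) taxes each move by t: {a | b} cooled by t is {a - t | b + t}.
Cooling amount: t = 4
Cooled Left option: 28 - 4 = 24
Cooled Right option: -29 + 4 = -25
Cooled game: {24 | -25}
Left option = 24

24


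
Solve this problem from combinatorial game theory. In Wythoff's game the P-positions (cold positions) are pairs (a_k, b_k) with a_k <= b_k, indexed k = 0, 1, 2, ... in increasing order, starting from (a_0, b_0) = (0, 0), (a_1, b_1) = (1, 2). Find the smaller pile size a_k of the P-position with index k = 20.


By Wythoff's theorem, a_k = floor(k * phi) and b_k = floor(k * phi^2) = a_k + k, where phi = (1 + sqrt(5))/2 is the golden ratio.
phi = (1 + sqrt(5))/2 = 1.618034
k = 20
k * phi = 20 * 1.618034 = 32.360680
a_20 = floor(k * phi) = 32

32


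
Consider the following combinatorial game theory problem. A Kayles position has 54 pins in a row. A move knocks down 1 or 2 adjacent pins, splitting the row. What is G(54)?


Kayles: a move removes 1 or 2 adjacent pins from a contiguous row.
Removing pins from a row of k leaves two independent rows (a, b) with a + b = k - 1 (one pin) or a + b = k - 2 (two pins); an end removal gives a = 0.
By Sprague-Grundy, G(k) = mex{ G(a) XOR G(b) } over all these splits. G(0) = 0.
G(1): splits (0,0):0^0=0 -> mex({0}) = 1
G(2): splits (0,1):0^1=1 (0,0):0^0=0 -> mex({0, 1}) = 2
G(3): splits (0,2):0^2=2 (1,1):1^1=0 (0,1):0^1=1 -> mex({0, 1, 2}) = 3
G(4): splits (0,3):0^3=3 (1,2):1^2=3 (0,2):0^2=2 (1,1):1^1=0 -> mex({0, 2, 3}) = 1
G(5): splits (0,4):0^1=1 (1,3):1^3=2 (2,2):2^2=0 (0,3):0^3=3 (1,2):1^2=3 -> mex({0, 1, 2, 3}) = 4
G(6) = mex({0, 1, 2, 4}) = 3
G(7) = mex({0, 1, 3, 4, 5}) = 2
G(8) = mex({0, 2, 3, 5, 6}) = 1
G(9) = mex({0, 1, 2, 3, 6, 7}) = 4
G(10) = mex({0, 1, 3, 4, 5, 7}) = 2
G(11) = mex({0, 1, 2, 3, 4, 5}) = 6
G(12) = mex({0, 1, 2, 3, 5, 6, 7}) = 4
G(13) = mex({0, 2, 3, 4, 6, 7}) = 1
G(14) = mex({0, 1, 4, 5, 6, 7}) = 2
G(15) = mex({0, 1, 2, 3, 4, 5, 6}) = 7
G(16) = mex({0, 2, 3, 5, 6, 7}) = 1
G(17) = mex({0, 1, 2, 3, 5, 6, 7}) = 4
G(18) = mex({0, 1, 2, 4, 5, 6}) = 3
G(19) = mex({0, 1, 3, 4, 5, 7}) = 2
G(20) = mex({0, 2, 3, 4, 5, 6, 7}) = 1
G(21) = mex({0, 1, 2, 3, 5, 6, 7}) = 4
G(22) = mex({0, 1, 2, 3, 4, 5, 7}) = 6
G(23) = mex({0, 1, 2, 3, 4, 5, 6}) = 7
G(24) = mex({0, 1, 2, 3, 5, 6, 7}) = 4
G(25) = mex({0, 2, 3, 4, 6, 7}) = 1
G(26) = mex({0, 1, 3, 4, 5, 6, 7}) = 2
G(27) = mex({0, 1, 2, 3, 4, 5, 6, 7}) = 8
G(28) = mex({0, 1, 2, 3, 4, 6, 7, 8}) = 5
G(29) = mex({0, 1, 2, 3, 5, 6, 7, 8, 9}) = 4
G(30) = mex({0, 1, 2, 3, 4, 5, 6, 9, 10}) = 7
G(31) = mex({0, 1, 3, 4, 5, 7, 10, 11}) = 2
G(32) = mex({0, 2, 3, 4, 5, 6, 7, 9, 11}) = 1
G(33) = mex({0, 1, 2, 3, 4, 5, 6, 7, 9, 12}) = 8
G(34) = mex({0, 1, 2, 3, 4, 5, 7, 8, 11, 12}) = 6
G(35) = mex({0, 1, 2, 3, 4, 5, 6, 8, 9, 10, 11}) = 7
G(36) = mex({0, 1, 2, 3, 5, 6, 7, 9, 10}) = 4
G(37) = mex({0, 2, 3, 4, 6, 7, 9, 10, 11, 12}) = 1
G(38) = mex({0, 1, 3, 4, 5, 6, 7, 9, 10, 11, 12}) = 2
G(39) = mex({0, 1, 2, 4, 5, 6, 7, 9, 10, 12, 14}) = 3
G(40) = mex({0, 2, 3, 4, 6, 7, 11, 12, 14}) = 1
G(41) = mex({0, 1, 2, 3, 5, 6, 7, 9, 10, 11, 12}) = 4
G(42) = mex({0, 1, 2, 3, 4, 5, 6, 9, 10}) = 7
G(43) = mex({0, 1, 3, 4, 5, 7, 9, 10, 12, 15}) = 2
G(44) = mex({0, 2, 3, 4, 5, 6, 7, 9, 10, 12, 15}) = 1
G(45) = mex({0, 1, 2, 3, 4, 5, 6, 7, 9, 10, 12, 14}) = 8
G(46) = mex({0, 1, 3, 4, 5, 7, 8, 11, 12, 14}) = 2
G(47) = mex({0, 1, 2, 3, 4, 5, 6, 8, 9, 10, 11, 12}) = 7
G(48) = mex({0, 1, 2, 3, 5, 6, 7, 9, 10}) = 4
G(49) = mex({0, 2, 3, 4, 6, 7, 9, 10, 11, 12, 15}) = 1
G(50) = mex({0, 1, 4, 5, 6, 7, 9, 11, 12, 14, 15}) = 2
G(51) = mex({0, 1, 2, 3, 4, 5, 6, 7, 9, 12, 14, 15}) = 8
G(52) = mex({0, 2, 3, 4, 5, 6, 7, 8, 11, 12, 15}) = 1
G(53) = mex({0, 1, 2, 3, 5, 6, 7, 8, 9, 10, 11, 12}) = 4
G(54) = mex({0, 1, 2, 3, 4, 5, 6, 9, 10}) = 7
Therefore G(54) = 7.

7


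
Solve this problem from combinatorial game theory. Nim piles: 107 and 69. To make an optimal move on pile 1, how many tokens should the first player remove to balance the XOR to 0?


Piles: 107 and 69
Current XOR: 107 XOR 69 = 46 (non-zero, so this is an N-position).
To make the XOR zero, we need to find a move that balances the piles.
For pile 1 (size 107): target = 107 XOR 46 = 69
We reduce pile 1 from 107 to 69.
Tokens removed: 107 - 69 = 38
Verification: 69 XOR 69 = 0

38


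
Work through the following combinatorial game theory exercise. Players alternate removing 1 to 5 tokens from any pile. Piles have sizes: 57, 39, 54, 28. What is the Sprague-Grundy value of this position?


Subtraction set: {1, 2, 3, 4, 5}
For this subtraction set, G(n) = n mod 6 (period = max + 1 = 6).
Pile 1 (size 57): G(57) = 57 mod 6 = 3
Pile 2 (size 39): G(39) = 39 mod 6 = 3
Pile 3 (size 54): G(54) = 54 mod 6 = 0
Pile 4 (size 28): G(28) = 28 mod 6 = 4
Total Grundy value = XOR of all: 3 XOR 3 XOR 0 XOR 4 = 4

4


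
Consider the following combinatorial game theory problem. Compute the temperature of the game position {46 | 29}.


The game is {46 | 29}, a switch {a | b} with numbers a > b.
Cooling {a | b} by t gives {a - t | b + t}, which stops being hot when a - t = b + t, i.e. at t = (a - b)/2. So the temperature of a switch is (a - b)/2.
Temperature = (Left option - Right option) / 2
= (46 - (29)) / 2
= 17 / 2
= 17/2

17/2


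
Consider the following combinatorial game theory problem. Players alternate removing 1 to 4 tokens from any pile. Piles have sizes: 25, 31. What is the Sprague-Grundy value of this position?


Subtraction set: {1, 2, 3, 4}
For this subtraction set, G(n) = n mod 5 (period = max + 1 = 5).
Pile 1 (size 25): G(25) = 25 mod 5 = 0
Pile 2 (size 31): G(31) = 31 mod 5 = 1
Total Grundy value = XOR of all: 0 XOR 1 = 1

1


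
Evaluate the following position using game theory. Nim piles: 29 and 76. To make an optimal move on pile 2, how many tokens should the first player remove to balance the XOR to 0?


Piles: 29 and 76
Current XOR: 29 XOR 76 = 81 (non-zero, so this is an N-position).
To make the XOR zero, we need to find a move that balances the piles.
For pile 2 (size 76): target = 76 XOR 81 = 29
We reduce pile 2 from 76 to 29.
Tokens removed: 76 - 29 = 47
Verification: 29 XOR 29 = 0

47


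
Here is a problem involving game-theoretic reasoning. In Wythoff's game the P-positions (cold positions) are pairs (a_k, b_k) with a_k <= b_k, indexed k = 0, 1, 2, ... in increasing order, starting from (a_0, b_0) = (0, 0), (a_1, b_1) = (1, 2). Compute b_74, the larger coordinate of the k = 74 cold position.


By Wythoff's theorem, a_k = floor(k * phi) and b_k = floor(k * phi^2) = a_k + k, where phi = (1 + sqrt(5))/2 is the golden ratio.
phi = (1 + sqrt(5))/2 = 1.618034
phi^2 = phi + 1 = 2.618034
k = 74
k * phi^2 = 74 * 2.618034 = 193.734515
b_74 = floor(k * phi^2) = 193 (check: a_74 + k = 119 + 74 = 193)

193


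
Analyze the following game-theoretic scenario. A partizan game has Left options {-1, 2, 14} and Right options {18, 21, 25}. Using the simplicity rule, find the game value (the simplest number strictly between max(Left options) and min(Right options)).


Left options: {-1, 2, 14}, max = 14
Right options: {18, 21, 25}, min = 18
All options are numbers and max(Left) < min(Right), so by the simplicity theorem the value is the simplest (earliest-born) number strictly between 14 and 18.
Integers 15 through 17 all lie strictly between 14 and 18.
Among integers, the simplest (lowest birthday = smallest |n|; 0 is born on day 0, +-n on day n) is 15.
No non-integer in the interval can be simpler: if x is a non-integer in the interval, then floor(x) or ceil(x) also lies in the interval (the interval contains an integer), and both are proper prefixes of x's sign expansion, i.e. born earlier. So the game value is 15.
Game value = 15

15


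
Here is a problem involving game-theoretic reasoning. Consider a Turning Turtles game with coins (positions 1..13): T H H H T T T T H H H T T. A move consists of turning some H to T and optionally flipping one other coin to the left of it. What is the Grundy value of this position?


Coins: T H H H T T T T H H H T T
Key fact: a single head at position k behaves exactly like a Nim heap of size k (turning it to T and optionally flipping a coin at j < k corresponds to moving the heap from k to j, or to 0), and heads combine as a disjunctive sum (two heads at the same place would cancel, matching j XOR j = 0). So the Nim-value is the XOR of the 1-indexed positions of the heads.
Face-up positions (1-indexed): [2, 3, 4, 9, 10, 11]
XOR 0 with 2: 0 XOR 2 = 2
XOR 2 with 3: 2 XOR 3 = 1
XOR 1 with 4: 1 XOR 4 = 5
XOR 5 with 9: 5 XOR 9 = 12
XOR 12 with 10: 12 XOR 10 = 6
XOR 6 with 11: 6 XOR 11 = 13
Nim-value = 13

13


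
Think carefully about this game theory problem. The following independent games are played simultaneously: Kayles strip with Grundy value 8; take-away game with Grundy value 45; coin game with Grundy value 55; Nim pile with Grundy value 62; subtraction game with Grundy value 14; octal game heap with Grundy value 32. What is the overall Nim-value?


By the Sprague-Grundy theorem, the Grundy value of a sum of games is the XOR of individual Grundy values.
Kayles strip: Grundy value = 8. Running XOR: 0 XOR 8 = 8
take-away game: Grundy value = 45. Running XOR: 8 XOR 45 = 37
coin game: Grundy value = 55. Running XOR: 37 XOR 55 = 18
Nim pile: Grundy value = 62. Running XOR: 18 XOR 62 = 44
subtraction game: Grundy value = 14. Running XOR: 44 XOR 14 = 34
octal game heap: Grundy value = 32. Running XOR: 34 XOR 32 = 2
The combined Grundy value is 2.

2


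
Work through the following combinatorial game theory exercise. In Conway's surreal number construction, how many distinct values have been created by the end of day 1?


Day 0: {|} = 0 is born. Count = 1.
Day n: the number of surreal numbers born by day n is 2^(n+1) - 1.
By day 0: 2^1 - 1 = 1
By day 1: 2^2 - 1 = 3
By day 1: 3 surreal numbers.

3


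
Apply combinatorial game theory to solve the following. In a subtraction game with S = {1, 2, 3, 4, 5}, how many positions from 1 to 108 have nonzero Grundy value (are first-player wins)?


Subtraction set S = {1, 2, 3, 4, 5}, so G(n) = n mod 6.
G(n) = 0 when n is a multiple of 6.
Multiples of 6 in [1, 108]: 18
N-positions (nonzero Grundy) = 108 - 18 = 90

90


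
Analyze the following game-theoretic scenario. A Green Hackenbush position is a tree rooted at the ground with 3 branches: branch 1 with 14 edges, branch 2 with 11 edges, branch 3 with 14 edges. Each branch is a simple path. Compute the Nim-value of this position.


The tree has 3 branches from the ground vertex.
In Green Hackenbush, the Nim-value of a simple path of length k is k.
Branch 1: length 14, Nim-value = 14
Branch 2: length 11, Nim-value = 11
Branch 3: length 14, Nim-value = 14
Total Nim-value = XOR of all branch values:
0 XOR 14 = 14
14 XOR 11 = 5
5 XOR 14 = 11
Nim-value of the tree = 11

11


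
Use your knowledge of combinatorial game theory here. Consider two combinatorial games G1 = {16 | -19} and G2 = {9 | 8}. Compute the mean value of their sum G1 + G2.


G1 = {16 | -19}, G2 = {9 | 8}
Each is a switch {a | b} with numbers a > b; its mean value is (a + b)/2, and mean value is additive over game sums: m(G1 + G2) = m(G1) + m(G2).
Mean of G1 = (16 + (-19))/2 = -3/2 = -3/2
Mean of G2 = (9 + (8))/2 = 17/2 = 17/2
Mean of G1 + G2 = -3/2 + 17/2 = 7

7


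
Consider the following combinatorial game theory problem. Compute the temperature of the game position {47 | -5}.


The game is {47 | -5}, a switch {a | b} with numbers a > b.
Cooling {a | b} by t gives {a - t | b + t}, which stops being hot when a - t = b + t, i.e. at t = (a - b)/2. So the temperature of a switch is (a - b)/2.
Temperature = (Left option - Right option) / 2
= (47 - (-5)) / 2
= 52 / 2
= 26

26


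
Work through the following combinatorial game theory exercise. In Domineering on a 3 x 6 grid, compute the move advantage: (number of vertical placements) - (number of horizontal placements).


Board is 3 x 6 (rows x cols).
Left (vertical) placements: (rows-1) * cols = 2 * 6 = 12
Right (horizontal) placements: rows * (cols-1) = 3 * 5 = 15
Advantage = Left - Right = 12 - 15 = -3

-3


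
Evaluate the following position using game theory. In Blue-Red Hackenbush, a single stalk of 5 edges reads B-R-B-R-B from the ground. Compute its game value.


Edges (from ground): B-R-B-R-B
By Berlekamp's sign-expansion rule, a Blue-Red Hackenbush stalk has the value of the surreal number whose sign sequence is the edge sequence with B -> + and R -> -.
Sign sequence: +-+-+
Trace the sign expansion in the surreal number tree, starting from 0:
Edge 1: B (sign +) -> bounds (0, +inf), value = 1
Edge 2: R (sign -) -> bounds (0, 1), value = 1/2
Edge 3: B (sign +) -> bounds (1/2, 1), value = 3/4
Edge 4: R (sign -) -> bounds (1/2, 3/4), value = 5/8
Edge 5: B (sign +) -> bounds (5/8, 3/4), value = 11/16
Game value = 11/16

11/16


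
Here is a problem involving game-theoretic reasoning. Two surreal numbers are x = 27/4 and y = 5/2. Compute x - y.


x = 27/4, y = 5/2
Converting to common denominator: 4
x = 27/4, y = 10/4
x - y = 27/4 - 5/2 = 17/4

17/4


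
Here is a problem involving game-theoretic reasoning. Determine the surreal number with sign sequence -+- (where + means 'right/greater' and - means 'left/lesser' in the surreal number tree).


Sign expansion: -+-
Rule: track bounds (lo, hi), initially (-inf, +inf). On '+', the current value becomes lo and we move to the simplest number in (value, hi): value + 1 if hi = +inf, otherwise the midpoint (value + hi)/2. On '-', the current value becomes hi and we move to value - 1 if lo = -inf, otherwise the midpoint (lo + value)/2.
Start at 0.
Step 1: sign = -, move left. Bounds: (-inf, 0). Value = -1
Step 2: sign = +, move right. Bounds: (-1, 0). Value = -1/2
Step 3: sign = -, move left. Bounds: (-1, -1/2). Value = -3/4
The surreal number with sign expansion -+- is -3/4.

-3/4


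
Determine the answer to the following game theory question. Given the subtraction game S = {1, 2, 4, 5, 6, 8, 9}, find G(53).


The subtraction set is S = {1, 2, 4, 5, 6, 8, 9}.
G(k) = mex{ G(k - s) : s in S, s <= k }. We compute iteratively: G(0) = 0.
G(1) = mex({0}) = 1
G(2) = mex({0, 1}) = 2
G(3) = mex({1, 2}) = 0
G(4) = mex({0, 2}) = 1
G(5) = mex({0, 1}) = 2
G(6) = mex({0, 1, 2}) = 3
G(7) = mex({0, 1, 2, 3}) = 4
G(8) = mex({0, 1, 2, 3, 4}) = 5
G(9) = mex({0, 1, 2, 4, 5}) = 3
G(10) = mex({1, 2, 3, 5}) = 0
G(11) = mex({0, 2, 3, 4}) = 1
G(12) = mex({0, 1, 3, 4, 5}) = 2
G(13) = mex({1, 2, 3, 4, 5}) = 0
G(14) = mex({0, 2, 3, 5}) = 1
G(15) = mex({0, 1, 3, 4}) = 2
G(16) = mex({0, 1, 2, 4, 5}) = 3
G(17) = mex({0, 1, 2, 3, 5}) = 4
G(18) = mex({0, 1, 2, 3, 4}) = 5
Observe that G(10)..G(18) = 0, 1, 2, 0, 1, 2, 3, 4, 5 repeats G(0)..G(8) = 0, 1, 2, 0, 1, 2, 3, 4, 5.
For k >= max(S) = 9, G(k) is determined by the previous 9 values G(k-9)..G(k-1); a window of 9 consecutive values has recurred shifted by 10, so by induction G(k + 10) = G(k) for all k >= 0: the sequence is periodic from the start with period 10.
One period: G(0..9) = 0, 1, 2, 0, 1, 2, 3, 4, 5, 3.
53 mod 10 = 3, so G(53) = G(3) = 0.

0


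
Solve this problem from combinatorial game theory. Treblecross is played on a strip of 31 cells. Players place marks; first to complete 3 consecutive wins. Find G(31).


Treblecross: place X on empty cells; 3-in-a-row wins.
Playing within two cells of an existing X lets the opponent win at once, so sensible play treats the cells i-2..i+2 around each X as dead. The player left with no safe cell loses, so this is a normal-play take-away game on strips of safe cells.
Placing X at cell i (0-indexed) of a strip of k safe cells leaves independent strips of sizes max(0, i-2) and max(0, k-i-3). Hence G(k) = mex{ G(max(0,i-2)) XOR G(max(0,k-i-3)) : 0 <= i < k }, with G(0) = 0.
G(1): splits (0,0):0^0=0 -> mex({0}) = 1
G(2): splits (0,0):0^0=0 -> mex({0}) = 1
G(3): splits (0,0):0^0=0 -> mex({0}) = 1
G(4): splits (0,1):0^1=1 (0,0):0^0=0 -> mex({0, 1}) = 2
G(5): splits (0,2):0^1=1 (0,1):0^1=1 (0,0):0^0=0 -> mex({0, 1}) = 2
G(6) = mex({1}) = 0
G(7) = mex({0, 1, 2}) = 3
G(8) = mex({0, 1, 2}) = 3
G(9) = mex({0, 2}) = 1
G(10) = mex({0, 2, 3}) = 1
G(11) = mex({0, 3}) = 1
G(12) = mex({1, 3}) = 0
G(13) = mex({0, 1, 2, 3}) = 4
G(14) = mex({0, 1, 2}) = 3
G(15) = mex({0, 1, 2}) = 3
G(16) = mex({0, 1, 2, 4}) = 3
G(17) = mex({0, 1, 3, 4}) = 2
G(18) = mex({0, 1, 3, 4}) = 2
G(19) = mex({0, 1, 3, 5}) = 2
G(20) = mex({0, 1, 2, 3, 5}) = 4
G(21) = mex({0, 1, 2, 3, 5}) = 4
G(22) = mex({1, 2, 6}) = 0
G(23) = mex({0, 1, 2, 3, 4, 6}) = 5
G(24) = mex({0, 1, 2, 3, 4}) = 5
G(25) = mex({0, 1, 3, 4, 7}) = 2
G(26) = mex({0, 1, 3, 4, 5, 7}) = 2
G(27) = mex({0, 1, 3, 5}) = 2
G(28) = mex({0, 1, 2, 5}) = 3
G(29) = mex({0, 1, 2, 4, 5, 6}) = 3
G(30) = mex({1, 2, 4, 6}) = 0
G(31) = mex({0, 1, 2, 3, 4, 6}) = 5
Therefore G(31) = 5.

5


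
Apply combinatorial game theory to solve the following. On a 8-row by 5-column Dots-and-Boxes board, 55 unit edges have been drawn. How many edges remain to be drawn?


Grid: 8 x 5 boxes, i.e. 9 rows and 6 columns of dots.
Horizontal edges: (rows + 1) * cols = 9 * 5 = 45
Vertical edges: rows * (cols + 1) = 8 * 6 = 48
Total edges: 45 + 48 = 93
Edges drawn: 55
Remaining: 93 - 55 = 38

38


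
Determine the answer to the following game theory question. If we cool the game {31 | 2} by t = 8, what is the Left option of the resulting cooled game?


Original game: {31 | 2} (a switch {a | b} with a > b).
Cooling by t (for t below the temperature (a - b)/2 = 29/2) taxes each move by t: {a | b} cooled by t is {a - t | b + t}.
Cooling amount: t = 8
Cooled Left option: 31 - 8 = 23
Cooled Right option: 2 + 8 = 10
Cooled game: {23 | 10}
Left option = 23

23


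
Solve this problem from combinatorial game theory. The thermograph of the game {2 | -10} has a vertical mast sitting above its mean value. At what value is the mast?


Game = {2 | -10}, a switch {a | b} with numbers a > b.
Its thermograph has left wall a - t and right wall b + t, which meet at t = (a - b)/2, where both equal (a + b)/2. So the mast (mean value) is at (a + b)/2.
Mean = (2 + (-10))/2 = -8/2 = -4

-4


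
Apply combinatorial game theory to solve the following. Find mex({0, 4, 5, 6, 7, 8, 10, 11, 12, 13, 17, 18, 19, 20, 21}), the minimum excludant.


Set = {0, 4, 5, 6, 7, 8, 10, 11, 12, 13, 17, 18, 19, 20, 21}
0 is in the set.
1 is NOT in the set. This is the mex.
mex = 1

1


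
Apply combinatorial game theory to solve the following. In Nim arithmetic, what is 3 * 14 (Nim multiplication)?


Nim multiplication is bilinear over XOR: (u XOR v) * w = (u*w) XOR (v*w).
So we split each operand into its bit components and XOR the pairwise Nim products.
3 = 1 + 2 (as XOR of powers of 2).
14 = 2 + 4 + 8 (as XOR of powers of 2).
Using the standard Nim-product table on single bits:
  2*2 = 3,   2*4 = 8,   2*8 = 12,
  4*4 = 6,   4*8 = 11,  8*8 = 13,
and  1*x = x (identity), k*l = l*k (commutative).
Pairwise Nim products:
  1 * 2 = 2
  1 * 4 = 4
  1 * 8 = 8
  2 * 2 = 3
  2 * 4 = 8
  2 * 8 = 12
XOR them: 2 XOR 4 XOR 8 XOR 3 XOR 8 XOR 12 = 9.
Result: 3 * 14 = 9 (in Nim).

9


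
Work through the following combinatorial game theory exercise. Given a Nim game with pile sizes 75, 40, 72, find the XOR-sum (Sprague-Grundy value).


We need the XOR (exclusive or) of all pile sizes.
After XOR-ing pile 1 (size 75): 0 XOR 75 = 75
After XOR-ing pile 2 (size 40): 75 XOR 40 = 99
After XOR-ing pile 3 (size 72): 99 XOR 72 = 43
The Nim-value of this position is 43.

43


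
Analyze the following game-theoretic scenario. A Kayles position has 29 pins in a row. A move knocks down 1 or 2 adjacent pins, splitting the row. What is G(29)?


Kayles: a move removes 1 or 2 adjacent pins from a contiguous row.
Removing pins from a row of k leaves two independent rows (a, b) with a + b = k - 1 (one pin) or a + b = k - 2 (two pins); an end removal gives a = 0.
By Sprague-Grundy, G(k) = mex{ G(a) XOR G(b) } over all these splits. G(0) = 0.
G(1): splits (0,0):0^0=0 -> mex({0}) = 1
G(2): splits (0,1):0^1=1 (0,0):0^0=0 -> mex({0, 1}) = 2
G(3): splits (0,2):0^2=2 (1,1):1^1=0 (0,1):0^1=1 -> mex({0, 1, 2}) = 3
G(4): splits (0,3):0^3=3 (1,2):1^2=3 (0,2):0^2=2 (1,1):1^1=0 -> mex({0, 2, 3}) = 1
G(5): splits (0,4):0^1=1 (1,3):1^3=2 (2,2):2^2=0 (0,3):0^3=3 (1,2):1^2=3 -> mex({0, 1, 2, 3}) = 4
G(6) = mex({0, 1, 2, 4}) = 3
G(7) = mex({0, 1, 3, 4, 5}) = 2
G(8) = mex({0, 2, 3, 5, 6}) = 1
G(9) = mex({0, 1, 2, 3, 6, 7}) = 4
G(10) = mex({0, 1, 3, 4, 5, 7}) = 2
G(11) = mex({0, 1, 2, 3, 4, 5}) = 6
G(12) = mex({0, 1, 2, 3, 5, 6, 7}) = 4
G(13) = mex({0, 2, 3, 4, 6, 7}) = 1
G(14) = mex({0, 1, 4, 5, 6, 7}) = 2
G(15) = mex({0, 1, 2, 3, 4, 5, 6}) = 7
G(16) = mex({0, 2, 3, 5, 6, 7}) = 1
G(17) = mex({0, 1, 2, 3, 5, 6, 7}) = 4
G(18) = mex({0, 1, 2, 4, 5, 6}) = 3
G(19) = mex({0, 1, 3, 4, 5, 7}) = 2
G(20) = mex({0, 2, 3, 4, 5, 6, 7}) = 1
G(21) = mex({0, 1, 2, 3, 5, 6, 7}) = 4
G(22) = mex({0, 1, 2, 3, 4, 5, 7}) = 6
G(23) = mex({0, 1, 2, 3, 4, 5, 6}) = 7
G(24) = mex({0, 1, 2, 3, 5, 6, 7}) = 4
G(25) = mex({0, 2, 3, 4, 6, 7}) = 1
G(26) = mex({0, 1, 3, 4, 5, 6, 7}) = 2
G(27) = mex({0, 1, 2, 3, 4, 5, 6, 7}) = 8
G(28) = mex({0, 1, 2, 3, 4, 6, 7, 8}) = 5
G(29) = mex({0, 1, 2, 3, 5, 6, 7, 8, 9}) = 4
Therefore G(29) = 4.

4


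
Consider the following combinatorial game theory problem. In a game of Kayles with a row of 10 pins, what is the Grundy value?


Kayles: a move removes 1 or 2 adjacent pins from a contiguous row.
Removing pins from a row of k leaves two independent rows (a, b) with a + b = k - 1 (one pin) or a + b = k - 2 (two pins); an end removal gives a = 0.
By Sprague-Grundy, G(k) = mex{ G(a) XOR G(b) } over all these splits. G(0) = 0.
G(1): splits (0,0):0^0=0 -> mex({0}) = 1
G(2): splits (0,1):0^1=1 (0,0):0^0=0 -> mex({0, 1}) = 2
G(3): splits (0,2):0^2=2 (1,1):1^1=0 (0,1):0^1=1 -> mex({0, 1, 2}) = 3
G(4): splits (0,3):0^3=3 (1,2):1^2=3 (0,2):0^2=2 (1,1):1^1=0 -> mex({0, 2, 3}) = 1
G(5): splits (0,4):0^1=1 (1,3):1^3=2 (2,2):2^2=0 (0,3):0^3=3 (1,2):1^2=3 -> mex({0, 1, 2, 3}) = 4
G(6) = mex({0, 1, 2, 4}) = 3
G(7) = mex({0, 1, 3, 4, 5}) = 2
G(8) = mex({0, 2, 3, 5, 6}) = 1
G(9) = mex({0, 1, 2, 3, 6, 7}) = 4
G(10) = mex({0, 1, 3, 4, 5, 7}) = 2
Therefore G(10) = 2.

2


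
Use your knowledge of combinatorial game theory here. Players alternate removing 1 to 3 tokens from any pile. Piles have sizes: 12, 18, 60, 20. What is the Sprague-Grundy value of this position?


Subtraction set: {1, 2, 3}
For this subtraction set, G(n) = n mod 4 (period = max + 1 = 4).
Pile 1 (size 12): G(12) = 12 mod 4 = 0
Pile 2 (size 18): G(18) = 18 mod 4 = 2
Pile 3 (size 60): G(60) = 60 mod 4 = 0
Pile 4 (size 20): G(20) = 20 mod 4 = 0
Total Grundy value = XOR of all: 0 XOR 2 XOR 0 XOR 0 = 2

2


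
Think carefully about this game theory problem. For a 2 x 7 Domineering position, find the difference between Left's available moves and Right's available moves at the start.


Board is 2 x 7 (rows x cols).
Left (vertical) placements: (rows-1) * cols = 1 * 7 = 7
Right (horizontal) placements: rows * (cols-1) = 2 * 6 = 12
Advantage = Left - Right = 7 - 12 = -5

-5


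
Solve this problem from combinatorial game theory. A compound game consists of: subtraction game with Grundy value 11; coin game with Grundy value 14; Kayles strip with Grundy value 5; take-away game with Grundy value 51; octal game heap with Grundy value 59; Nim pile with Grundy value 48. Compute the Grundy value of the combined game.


By the Sprague-Grundy theorem, the Grundy value of a sum of games is the XOR of individual Grundy values.
subtraction game: Grundy value = 11. Running XOR: 0 XOR 11 = 11
coin game: Grundy value = 14. Running XOR: 11 XOR 14 = 5
Kayles strip: Grundy value = 5. Running XOR: 5 XOR 5 = 0
take-away game: Grundy value = 51. Running XOR: 0 XOR 51 = 51
octal game heap: Grundy value = 59. Running XOR: 51 XOR 59 = 8
Nim pile: Grundy value = 48. Running XOR: 8 XOR 48 = 56
The combined Grundy value is 56.

56


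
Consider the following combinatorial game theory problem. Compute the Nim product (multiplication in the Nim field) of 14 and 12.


Nim multiplication is bilinear over XOR: (u XOR v) * w = (u*w) XOR (v*w).
So we split each operand into its bit components and XOR the pairwise Nim products.
14 = 2 + 4 + 8 (as XOR of powers of 2).
12 = 4 + 8 (as XOR of powers of 2).
Using the standard Nim-product table on single bits:
  2*2 = 3,   2*4 = 8,   2*8 = 12,
  4*4 = 6,   4*8 = 11,  8*8 = 13,
and  1*x = x (identity), k*l = l*k (commutative).
Pairwise Nim products:
  2 * 4 = 8
  2 * 8 = 12
  4 * 4 = 6
  4 * 8 = 11
  8 * 4 = 11
  8 * 8 = 13
XOR them: 8 XOR 12 XOR 6 XOR 11 XOR 11 XOR 13 = 15.
Result: 14 * 12 = 15 (in Nim).

15


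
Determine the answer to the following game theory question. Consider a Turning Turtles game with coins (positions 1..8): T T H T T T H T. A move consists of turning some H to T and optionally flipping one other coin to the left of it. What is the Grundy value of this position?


Coins: T T H T T T H T
Key fact: a single head at position k behaves exactly like a Nim heap of size k (turning it to T and optionally flipping a coin at j < k corresponds to moving the heap from k to j, or to 0), and heads combine as a disjunctive sum (two heads at the same place would cancel, matching j XOR j = 0). So the Nim-value is the XOR of the 1-indexed positions of the heads.
Face-up positions (1-indexed): [3, 7]
XOR 0 with 3: 0 XOR 3 = 3
XOR 3 with 7: 3 XOR 7 = 4
Nim-value = 4

4


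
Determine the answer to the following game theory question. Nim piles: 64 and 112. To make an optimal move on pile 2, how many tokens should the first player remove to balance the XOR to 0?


Piles: 64 and 112
Current XOR: 64 XOR 112 = 48 (non-zero, so this is an N-position).
To make the XOR zero, we need to find a move that balances the piles.
For pile 2 (size 112): target = 112 XOR 48 = 64
We reduce pile 2 from 112 to 64.
Tokens removed: 112 - 64 = 48
Verification: 64 XOR 64 = 0

48


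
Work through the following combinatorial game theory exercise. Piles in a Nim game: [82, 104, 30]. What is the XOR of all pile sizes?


We need the XOR (exclusive or) of all pile sizes.
After XOR-ing pile 1 (size 82): 0 XOR 82 = 82
After XOR-ing pile 2 (size 104): 82 XOR 104 = 58
After XOR-ing pile 3 (size 30): 58 XOR 30 = 36
The Nim-value of this position is 36.

36


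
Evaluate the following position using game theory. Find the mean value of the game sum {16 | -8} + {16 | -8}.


G1 = {16 | -8}, G2 = {16 | -8}
Each is a switch {a | b} with numbers a > b; its mean value is (a + b)/2, and mean value is additive over game sums: m(G1 + G2) = m(G1) + m(G2).
Mean of G1 = (16 + (-8))/2 = 8/2 = 4
Mean of G2 = (16 + (-8))/2 = 8/2 = 4
Mean of G1 + G2 = 4 + 4 = 8

8


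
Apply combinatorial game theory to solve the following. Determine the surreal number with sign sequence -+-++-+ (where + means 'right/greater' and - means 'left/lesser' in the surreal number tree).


Sign expansion: -+-++-+
Rule: track bounds (lo, hi), initially (-inf, +inf). On '+', the current value becomes lo and we move to the simplest number in (value, hi): value + 1 if hi = +inf, otherwise the midpoint (value + hi)/2. On '-', the current value becomes hi and we move to value - 1 if lo = -inf, otherwise the midpoint (lo + value)/2.
Start at 0.
Step 1: sign = -, move left. Bounds: (-inf, 0). Value = -1
Step 2: sign = +, move right. Bounds: (-1, 0). Value = -1/2
Step 3: sign = -, move left. Bounds: (-1, -1/2). Value = -3/4
Step 4: sign = +, move right. Bounds: (-3/4, -1/2). Value = -5/8
Step 5: sign = +, move right. Bounds: (-5/8, -1/2). Value = -9/16
Step 6: sign = -, move left. Bounds: (-5/8, -9/16). Value = -19/32
Step 7: sign = +, move right. Bounds: (-19/32, -9/16). Value = -37/64
The surreal number with sign expansion -+-++-+ is -37/64.

-37/64


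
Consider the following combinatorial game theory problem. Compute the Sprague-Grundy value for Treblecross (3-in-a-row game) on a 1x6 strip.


Treblecross: place X on empty cells; 3-in-a-row wins.
Playing within two cells of an existing X lets the opponent win at once, so sensible play treats the cells i-2..i+2 around each X as dead. The player left with no safe cell loses, so this is a normal-play take-away game on strips of safe cells.
Placing X at cell i (0-indexed) of a strip of k safe cells leaves independent strips of sizes max(0, i-2) and max(0, k-i-3). Hence G(k) = mex{ G(max(0,i-2)) XOR G(max(0,k-i-3)) : 0 <= i < k }, with G(0) = 0.
G(1): splits (0,0):0^0=0 -> mex({0}) = 1
G(2): splits (0,0):0^0=0 -> mex({0}) = 1
G(3): splits (0,0):0^0=0 -> mex({0}) = 1
G(4): splits (0,1):0^1=1 (0,0):0^0=0 -> mex({0, 1}) = 2
G(5): splits (0,2):0^1=1 (0,1):0^1=1 (0,0):0^0=0 -> mex({0, 1}) = 2
G(6) = mex({1}) = 0
Therefore G(6) = 0.

0


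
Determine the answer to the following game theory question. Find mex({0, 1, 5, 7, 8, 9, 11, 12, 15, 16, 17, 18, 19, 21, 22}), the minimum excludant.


Set = {0, 1, 5, 7, 8, 9, 11, 12, 15, 16, 17, 18, 19, 21, 22}
0 is in the set.
1 is in the set.
2 is NOT in the set. This is the mex.
mex = 2

2


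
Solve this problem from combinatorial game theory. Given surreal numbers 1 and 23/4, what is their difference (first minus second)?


x = 1, y = 23/4
Converting to common denominator: 4
x = 4/4, y = 23/4
x - y = 1 - 23/4 = -19/4

-19/4


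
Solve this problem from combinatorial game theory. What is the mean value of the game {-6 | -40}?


Game = {-6 | -40}, a switch {a | b} with numbers a > b.
Its thermograph has left wall a - t and right wall b + t, which meet at t = (a - b)/2, where both equal (a + b)/2. So the mast (mean value) is at (a + b)/2.
Mean = (-6 + (-40))/2 = -46/2 = -23

-23


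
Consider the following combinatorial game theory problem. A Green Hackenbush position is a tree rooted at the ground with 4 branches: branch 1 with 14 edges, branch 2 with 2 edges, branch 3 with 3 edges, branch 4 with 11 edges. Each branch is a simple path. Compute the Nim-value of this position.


The tree has 4 branches from the ground vertex.
In Green Hackenbush, the Nim-value of a simple path of length k is k.
Branch 1: length 14, Nim-value = 14
Branch 2: length 2, Nim-value = 2
Branch 3: length 3, Nim-value = 3
Branch 4: length 11, Nim-value = 11
Total Nim-value = XOR of all branch values:
0 XOR 14 = 14
14 XOR 2 = 12
12 XOR 3 = 15
15 XOR 11 = 4
Nim-value of the tree = 4

4


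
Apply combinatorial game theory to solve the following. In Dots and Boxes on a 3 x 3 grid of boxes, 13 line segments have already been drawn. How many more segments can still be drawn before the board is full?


Grid: 3 x 3 boxes, i.e. 4 rows and 4 columns of dots.
Horizontal edges: (rows + 1) * cols = 4 * 3 = 12
Vertical edges: rows * (cols + 1) = 3 * 4 = 12
Total edges: 12 + 12 = 24
Edges drawn: 13
Remaining: 24 - 13 = 11

11


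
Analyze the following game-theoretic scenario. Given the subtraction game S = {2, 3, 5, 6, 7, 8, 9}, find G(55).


The subtraction set is S = {2, 3, 5, 6, 7, 8, 9}.
G(k) = mex{ G(k - s) : s in S, s <= k }. We compute iteratively: G(0) = 0.
G(1) = mex({}) = 0
G(2) = mex({0}) = 1
G(3) = mex({0}) = 1
G(4) = mex({0, 1}) = 2
G(5) = mex({0, 1}) = 2
G(6) = mex({0, 1, 2}) = 3
G(7) = mex({0, 1, 2}) = 3
G(8) = mex({0, 1, 2, 3}) = 4
G(9) = mex({0, 1, 2, 3}) = 4
G(10) = mex({0, 1, 2, 3, 4}) = 5
G(11) = mex({1, 2, 3, 4}) = 0
G(12) = mex({1, 2, 3, 4, 5}) = 0
G(13) = mex({0, 2, 3, 4, 5}) = 1
G(14) = mex({0, 2, 3, 4}) = 1
G(15) = mex({0, 1, 3, 4, 5}) = 2
G(16) = mex({0, 1, 3, 4, 5}) = 2
G(17) = mex({0, 1, 2, 4, 5}) = 3
G(18) = mex({0, 1, 2, 4, 5}) = 3
G(19) = mex({0, 1, 2, 3, 5}) = 4
Observe that G(11)..G(19) = 0, 0, 1, 1, 2, 2, 3, 3, 4 repeats G(0)..G(8) = 0, 0, 1, 1, 2, 2, 3, 3, 4.
For k >= max(S) = 9, G(k) is determined by the previous 9 values G(k-9)..G(k-1); a window of 9 consecutive values has recurred shifted by 11, so by induction G(k + 11) = G(k) for all k >= 0: the sequence is periodic from the start with period 11.
One period: G(0..10) = 0, 0, 1, 1, 2, 2, 3, 3, 4, 4, 5.
55 mod 11 = 0, so G(55) = G(0) = 0.

0


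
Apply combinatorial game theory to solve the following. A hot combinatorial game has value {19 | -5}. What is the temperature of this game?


The game is {19 | -5}, a switch {a | b} with numbers a > b.
Cooling {a | b} by t gives {a - t | b + t}, which stops being hot when a - t = b + t, i.e. at t = (a - b)/2. So the temperature of a switch is (a - b)/2.
Temperature = (Left option - Right option) / 2
= (19 - (-5)) / 2
= 24 / 2
= 12

12


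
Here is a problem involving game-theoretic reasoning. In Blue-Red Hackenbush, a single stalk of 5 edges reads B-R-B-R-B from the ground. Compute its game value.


Edges (from ground): B-R-B-R-B
By Berlekamp's sign-expansion rule, a Blue-Red Hackenbush stalk has the value of the surreal number whose sign sequence is the edge sequence with B -> + and R -> -.
Sign sequence: +-+-+
Trace the sign expansion in the surreal number tree, starting from 0:
Edge 1: B (sign +) -> bounds (0, +inf), value = 1
Edge 2: R (sign -) -> bounds (0, 1), value = 1/2
Edge 3: B (sign +) -> bounds (1/2, 1), value = 3/4
Edge 4: R (sign -) -> bounds (1/2, 3/4), value = 5/8
Edge 5: B (sign +) -> bounds (5/8, 3/4), value = 11/16
Game value = 11/16

11/16


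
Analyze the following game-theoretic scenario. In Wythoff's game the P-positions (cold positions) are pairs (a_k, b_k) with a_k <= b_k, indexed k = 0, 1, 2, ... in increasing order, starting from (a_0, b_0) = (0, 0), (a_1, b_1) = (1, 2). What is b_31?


By Wythoff's theorem, a_k = floor(k * phi) and b_k = floor(k * phi^2) = a_k + k, where phi = (1 + sqrt(5))/2 is the golden ratio.
phi = (1 + sqrt(5))/2 = 1.618034
phi^2 = phi + 1 = 2.618034
k = 31
k * phi^2 = 31 * 2.618034 = 81.159054
b_31 = floor(k * phi^2) = 81 (check: a_31 + k = 50 + 31 = 81)

81


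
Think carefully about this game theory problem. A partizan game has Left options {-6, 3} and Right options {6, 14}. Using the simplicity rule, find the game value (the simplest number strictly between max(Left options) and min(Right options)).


Left options: {-6, 3}, max = 3
Right options: {6, 14}, min = 6
All options are numbers and max(Left) < min(Right), so by the simplicity theorem the value is the simplest (earliest-born) number strictly between 3 and 6.
Integers 4 through 5 all lie strictly between 3 and 6.
Among integers, the simplest (lowest birthday = smallest |n|; 0 is born on day 0, +-n on day n) is 4.
No non-integer in the interval can be simpler: if x is a non-integer in the interval, then floor(x) or ceil(x) also lies in the interval (the interval contains an integer), and both are proper prefixes of x's sign expansion, i.e. born earlier. So the game value is 4.
Game value = 4

4
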